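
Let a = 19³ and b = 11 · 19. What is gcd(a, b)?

19

min exponent per shared prime: 19 = 19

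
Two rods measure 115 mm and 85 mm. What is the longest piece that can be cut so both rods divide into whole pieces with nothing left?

115 = 5 · 23
85 = 5 · 17
Common: 5 = 5

5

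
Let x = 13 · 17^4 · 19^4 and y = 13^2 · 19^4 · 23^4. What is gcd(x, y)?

min exponent per shared prime: 13 · 19^4 = 1694173

1694173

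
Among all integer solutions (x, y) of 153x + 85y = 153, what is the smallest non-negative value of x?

1

gcd(153, 85) = 17 (Euclid: 153 = 1·85 + 68; 85 = 1·68 + 17; 68 = 4·17 + 0), and 17 | 153.
Extended Euclid: 153·(-1) + 85·(2) = 17. Scale by 9: x₀ = -9.
General solution x = x₀ + 5t; reducing mod 5 gives x = 1 (and y = 0).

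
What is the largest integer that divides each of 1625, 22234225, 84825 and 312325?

gcd(1625, 22234225): 22234225 = 13682·1625 + 975; 1625 = 1·975 + 650; 975 = 1·650 + 325; 650 = 2·325 + 0 → 325
gcd(325, 84825): 84825 = 261·325 + 0 → 325
gcd(325, 312325): 312325 = 961·325 + 0 → 325

325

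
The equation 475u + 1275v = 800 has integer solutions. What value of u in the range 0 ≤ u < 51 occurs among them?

Euclid: 1275 = 2·475 + 325; 475 = 1·325 + 150; 325 = 2·150 + 25; 150 = 6·25 + 0 → gcd = 25; 800 = 25·32.
Back-substitution yields 475·(-8) + 1275·(3) = 25, so one solution is u = -8·32 = -256, v = 3·32 = 96.
Solutions in u differ by 1275/25 = 51; the one in [0, 51) is -256 mod 51 = 50.

50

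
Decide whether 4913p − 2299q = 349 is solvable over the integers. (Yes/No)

Yes

By Bézout, 4913p − 2299q = 349 has integer solutions iff gcd(4913, 2299) | 349.
Euclid: 4913 = 2·2299 + 315; 2299 = 7·315 + 94; 315 = 3·94 + 33; 94 = 2·33 + 28; 33 = 1·28 + 5; 28 = 5·5 + 3; 5 = 1·3 + 2; 3 = 1·2 + 1; 2 = 2·1 + 0. gcd = 1; 349 mod 1 = 0. Yes.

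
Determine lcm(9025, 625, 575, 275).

57083125

9025 = 5² · 19²; 625 = 5⁴; 575 = 5² · 23; 275 = 5² · 11
lcm takes max exponent of each prime: 5⁴ · 11 · 19² · 23 = 57083125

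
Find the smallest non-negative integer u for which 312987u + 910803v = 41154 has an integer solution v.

Reduce mod 910803: 312987u ≡ 41154 (mod 910803). With g = gcd(312987, 910803) = 1083 dividing 41154, divide through: 289u ≡ 38 (mod 841).
Since gcd(289, 841) = 1, u ≡ 38·(289)⁻¹ ≡ 716 (mod 841). Smallest non-negative: 716.

716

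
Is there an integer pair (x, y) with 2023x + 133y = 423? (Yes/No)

No

By Bézout, 2023x + 133y = 423 has integer solutions iff gcd(2023, 133) | 423.
Euclid: 2023 = 15·133 + 28; 133 = 4·28 + 21; 28 = 1·21 + 7; 21 = 3·7 + 0. gcd = 7; 423 mod 7 = 3. No.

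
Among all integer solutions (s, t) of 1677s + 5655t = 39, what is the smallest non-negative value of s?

27

gcd(1677, 5655) = 39 (Euclid: 5655 = 3·1677 + 624; 1677 = 2·624 + 429; 624 = 1·429 + 195; 429 = 2·195 + 39; 195 = 5·39 + 0), and 39 | 39.
Extended Euclid: 1677·(27) + 5655·(-8) = 39. Scale by 1: s₀ = 27.
General solution s = s₀ + 145k; reducing mod 145 gives s = 27 (and t = -8).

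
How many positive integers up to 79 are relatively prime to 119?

64

119 = 7·17. Inclusion–exclusion on these primes:
79 − ⌊79/7⌋ − ⌊79/17⌋ + ⌊79/119⌋ = 64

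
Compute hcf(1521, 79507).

Euclid: 79507 = 52·1521 + 415; 1521 = 3·415 + 276; 415 = 1·276 + 139; 276 = 1·139 + 137; 139 = 1·137 + 2; 137 = 68·2 + 1; 2 = 2·1 + 0. Last nonzero remainder: 1.

1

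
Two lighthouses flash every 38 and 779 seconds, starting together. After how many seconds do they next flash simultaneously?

1558

gcd first: 779 = 20·38 + 19; 38 = 2·19 + 0 → gcd = 19
lcm = 38·779/gcd = 29602/19 = 1558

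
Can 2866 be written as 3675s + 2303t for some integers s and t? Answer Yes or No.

No

By Bézout, 3675s + 2303t = 2866 has integer solutions iff gcd(3675, 2303) | 2866.
Euclid: 3675 = 1·2303 + 1372; 2303 = 1·1372 + 931; 1372 = 1·931 + 441; 931 = 2·441 + 49; 441 = 9·49 + 0. gcd = 49; 2866 mod 49 = 24. No.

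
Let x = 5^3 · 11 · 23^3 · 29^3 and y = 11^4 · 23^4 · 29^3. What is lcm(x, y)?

12490680262938625

max exponent per prime: 5^3 · 11^4 · 23^4 · 29^3 = 12490680262938625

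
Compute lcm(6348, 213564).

112975356

gcd first: 213564 = 33·6348 + 4080; 6348 = 1·4080 + 2268; 4080 = 1·2268 + 1812; 2268 = 1·1812 + 456; 1812 = 3·456 + 444; 456 = 1·444 + 12; 444 = 37·12 + 0 → gcd = 12
lcm = 6348·213564/gcd = 1355704272/12 = 112975356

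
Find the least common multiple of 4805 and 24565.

23606965

4805 = 5 · 31²; 24565 = 5 · 17³
max exponents: 5 · 17³ · 31² = 23606965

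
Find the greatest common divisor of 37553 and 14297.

37553 = 17 · 47²
14297 = 17 · 29²
Common: 17 = 17

17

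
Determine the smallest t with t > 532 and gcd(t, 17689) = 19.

Multiples of 19 above 532: 19·29, 19·30, … . Need the cofactor coprime to 17689/19 = 931.
Checking s = 29, 30, … the first with gcd(s, 931) = 1 is s = 29, giving 551.

551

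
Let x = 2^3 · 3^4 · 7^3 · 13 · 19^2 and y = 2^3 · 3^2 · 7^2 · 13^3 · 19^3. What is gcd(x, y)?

min exponent per shared prime: 2^3 · 3^2 · 7^2 · 13 · 19^2 = 16556904

16556904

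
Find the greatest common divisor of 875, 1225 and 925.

875 = 5³ · 7; 1225 = 5² · 7²; 925 = 5² · 37
gcd takes min exponent of each prime: 5² = 25

25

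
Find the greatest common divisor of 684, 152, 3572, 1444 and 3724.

gcd(684, 152): 684 = 4·152 + 76; 152 = 2·76 + 0 → 76
gcd(76, 3572): 3572 = 47·76 + 0 → 76
gcd(76, 1444): 1444 = 19·76 + 0 → 76
gcd(76, 3724): 3724 = 49·76 + 0 → 76

76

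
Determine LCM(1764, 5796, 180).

1764 = 2² · 3² · 7²; 5796 = 2² · 3² · 7 · 23; 180 = 2² · 3² · 5
lcm takes max exponent of each prime: 2² · 3² · 5 · 7² · 23 = 202860

202860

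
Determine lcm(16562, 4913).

81369106

gcd first: 16562 = 3·4913 + 1823; 4913 = 2·1823 + 1267; 1823 = 1·1267 + 556; 1267 = 2·556 + 155; 556 = 3·155 + 91; 155 = 1·91 + 64; 91 = 1·64 + 27; 64 = 2·27 + 10; 27 = 2·10 + 7; 10 = 1·7 + 3; 7 = 2·3 + 1; 3 = 3·1 + 0 → gcd = 1
lcm = 16562·4913/gcd = 81369106/1 = 81369106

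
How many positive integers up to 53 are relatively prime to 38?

38 = 2·19. Inclusion–exclusion on these primes:
53 − ⌊53/2⌋ − ⌊53/19⌋ + ⌊53/38⌋ = 26

26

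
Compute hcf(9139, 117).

Euclid: 9139 = 78·117 + 13; 117 = 9·13 + 0. Last nonzero remainder: 13.

13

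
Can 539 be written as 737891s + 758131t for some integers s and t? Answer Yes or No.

Yes

By Bézout, 737891s + 758131t = 539 has integer solutions iff gcd(737891, 758131) | 539.
Euclid: 758131 = 1·737891 + 20240; 737891 = 36·20240 + 9251; 20240 = 2·9251 + 1738; 9251 = 5·1738 + 561; 1738 = 3·561 + 55; 561 = 10·55 + 11; 55 = 5·11 + 0. gcd = 11; 539 mod 11 = 0. Yes.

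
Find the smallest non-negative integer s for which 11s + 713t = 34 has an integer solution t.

392

gcd(11, 713) = 1 (Euclid: 713 = 64·11 + 9; 11 = 1·9 + 2; 9 = 4·2 + 1; 2 = 2·1 + 0), and 1 | 34.
Extended Euclid: 11·(-324) + 713·(5) = 1. Scale by 34: s₀ = -11016.
General solution s = s₀ + 713k; reducing mod 713 gives s = 392 (and t = -6).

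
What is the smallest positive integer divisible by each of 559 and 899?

gcd first: 899 = 1·559 + 340; 559 = 1·340 + 219; 340 = 1·219 + 121; 219 = 1·121 + 98; 121 = 1·98 + 23; 98 = 4·23 + 6; 23 = 3·6 + 5; 6 = 1·5 + 1; 5 = 5·1 + 0 → gcd = 1
lcm = 559·899/gcd = 502541/1 = 502541

502541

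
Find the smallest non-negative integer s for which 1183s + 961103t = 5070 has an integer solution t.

3254

gcd(1183, 961103) = 169 (Euclid: 961103 = 812·1183 + 507; 1183 = 2·507 + 169; 507 = 3·169 + 0), and 169 | 5070.
Extended Euclid: 1183·(1625) + 961103·(-2) = 169. Scale by 30: s₀ = 48750.
General solution s = s₀ + 5687k; reducing mod 5687 gives s = 3254 (and t = -4).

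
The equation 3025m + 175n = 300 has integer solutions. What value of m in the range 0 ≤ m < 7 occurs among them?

Euclid: 3025 = 17·175 + 50; 175 = 3·50 + 25; 50 = 2·25 + 0 → gcd = 25; 300 = 25·12.
Back-substitution yields 3025·(-3) + 175·(52) = 25, so one solution is m = -3·12 = -36, n = 52·12 = 624.
Solutions in m differ by 175/25 = 7; the one in [0, 7) is -36 mod 7 = 6.

6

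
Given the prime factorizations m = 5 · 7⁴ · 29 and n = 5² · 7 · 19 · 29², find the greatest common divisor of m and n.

min exponent per shared prime: 5 · 7 · 29 = 1015

1015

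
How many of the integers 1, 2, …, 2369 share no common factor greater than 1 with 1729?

1776

Prime factors of 1729: 7, 13, 19. Count integers ≤ 2369 divisible by none of them.
By inclusion–exclusion: 2369 − ⌊2369/7⌋ − ⌊2369/13⌋ − ⌊2369/19⌋ + ⌊2369/91⌋ + ⌊2369/133⌋ + ⌊2369/247⌋ − ⌊2369/1729⌋ = 1776.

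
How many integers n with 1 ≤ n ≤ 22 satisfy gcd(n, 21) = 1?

21 = 3·7. Inclusion–exclusion on these primes:
22 − ⌊22/3⌋ − ⌊22/7⌋ + ⌊22/21⌋ = 13

13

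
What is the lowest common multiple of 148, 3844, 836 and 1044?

7758395172

148 = 2² · 37; 3844 = 2² · 31²; 836 = 2² · 11 · 19; 1044 = 2² · 3² · 29
lcm takes max exponent of each prime: 2² · 3² · 11 · 19 · 29 · 31² · 37 = 7758395172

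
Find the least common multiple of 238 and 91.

238 = 2 · 7 · 17; 91 = 7 · 13
max exponents: 2 · 7 · 13 · 17 = 3094

3094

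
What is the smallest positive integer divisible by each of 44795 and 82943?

12856165

gcd first: 82943 = 1·44795 + 38148; 44795 = 1·38148 + 6647; 38148 = 5·6647 + 4913; 6647 = 1·4913 + 1734; 4913 = 2·1734 + 1445; 1734 = 1·1445 + 289; 1445 = 5·289 + 0 → gcd = 289
lcm = 44795·82943/gcd = 3715431685/289 = 12856165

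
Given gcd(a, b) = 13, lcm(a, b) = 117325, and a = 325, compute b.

Using ab = gcd(a,b)·lcm(a,b) = 13·117325 = 1525225, we get b = 1525225/325 = 4693.

4693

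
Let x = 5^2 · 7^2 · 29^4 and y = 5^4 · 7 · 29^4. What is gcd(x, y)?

min exponent per shared prime: 5^2 · 7 · 29^4 = 123774175

123774175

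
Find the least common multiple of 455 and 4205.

382655

455 = 5 · 7 · 13; 4205 = 5 · 29²
max exponents: 5 · 7 · 13 · 29² = 382655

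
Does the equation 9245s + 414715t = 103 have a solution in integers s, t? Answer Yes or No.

No

By Bézout, 9245s + 414715t = 103 has integer solutions iff gcd(9245, 414715) | 103.
Euclid: 414715 = 44·9245 + 7935; 9245 = 1·7935 + 1310; 7935 = 6·1310 + 75; 1310 = 17·75 + 35; 75 = 2·35 + 5; 35 = 7·5 + 0. gcd = 5; 103 mod 5 = 3. No.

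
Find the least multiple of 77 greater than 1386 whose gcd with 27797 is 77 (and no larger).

Multiples of 77 above 1386: 77·19, 77·20, … . Need the cofactor coprime to 27797/77 = 361.
Checking s = 19, 20, … the first with gcd(s, 361) = 1 is s = 20, giving 1540.

1540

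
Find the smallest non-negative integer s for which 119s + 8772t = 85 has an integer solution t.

443

gcd(119, 8772) = 17 (Euclid: 8772 = 73·119 + 85; 119 = 1·85 + 34; 85 = 2·34 + 17; 34 = 2·17 + 0), and 17 | 85.
Extended Euclid: 119·(-221) + 8772·(3) = 17. Scale by 5: s₀ = -1105.
General solution s = s₀ + 516k; reducing mod 516 gives s = 443 (and t = -6).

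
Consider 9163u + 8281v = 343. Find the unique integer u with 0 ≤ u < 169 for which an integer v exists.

160

Reduce mod 8281: 9163u ≡ 343 (mod 8281). With g = gcd(9163, 8281) = 49 dividing 343, divide through: 187u ≡ 7 (mod 169).
Since gcd(187, 169) = 1, u ≡ 7·(187)⁻¹ ≡ 160 (mod 169). Smallest non-negative: 160.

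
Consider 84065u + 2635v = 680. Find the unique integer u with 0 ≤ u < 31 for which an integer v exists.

Reduce mod 2635: 84065u ≡ 680 (mod 2635). With g = gcd(84065, 2635) = 85 dividing 680, divide through: 989u ≡ 8 (mod 31).
Since gcd(989, 31) = 1, u ≡ 8·(989)⁻¹ ≡ 18 (mod 31). Smallest non-negative: 18.

18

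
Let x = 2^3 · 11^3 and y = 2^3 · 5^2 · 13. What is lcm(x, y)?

3460600

max exponent per prime: 2^3 · 5^2 · 11^3 · 13 = 3460600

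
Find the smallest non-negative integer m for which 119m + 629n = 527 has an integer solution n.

Euclid: 629 = 5·119 + 34; 119 = 3·34 + 17; 34 = 2·17 + 0 → gcd = 17; 527 = 17·31.
Back-substitution yields 119·(16) + 629·(-3) = 17, so one solution is m = 16·31 = 496, n = -3·31 = -93.
Solutions in m differ by 629/17 = 37; the one in [0, 37) is 496 mod 37 = 15.

15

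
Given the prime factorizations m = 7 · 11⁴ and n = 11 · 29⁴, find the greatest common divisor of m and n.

min exponent per shared prime: 11 = 11

11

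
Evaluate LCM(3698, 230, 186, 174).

1146953190

lcm(3698, 230) = 3698·230/gcd = 850540/2 = 425270
lcm(425270, 186) = 425270·186/gcd = 79100220/2 = 39550110
lcm(39550110, 174) = 39550110·174/gcd = 6881719140/6 = 1146953190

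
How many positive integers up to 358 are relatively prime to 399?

195

399 = 3·7·19. Inclusion–exclusion on these primes:
358 − ⌊358/3⌋ − ⌊358/7⌋ − ⌊358/19⌋ + ⌊358/21⌋ + ⌊358/57⌋ + ⌊358/133⌋ − ⌊358/399⌋ = 195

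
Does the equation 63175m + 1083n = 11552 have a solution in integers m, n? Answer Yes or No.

By Bézout, 63175m + 1083n = 11552 has integer solutions iff gcd(63175, 1083) | 11552.
Euclid: 63175 = 58·1083 + 361; 1083 = 3·361 + 0. gcd = 361; 11552 mod 361 = 0. Yes.

Yes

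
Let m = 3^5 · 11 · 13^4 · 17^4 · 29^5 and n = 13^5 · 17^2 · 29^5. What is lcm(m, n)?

1700205416042917807881

max exponent per prime: 3^5 · 11 · 13^5 · 17^4 · 29^5 = 1700205416042917807881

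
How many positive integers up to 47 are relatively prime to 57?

Prime factors of 57: 3, 19. Count integers ≤ 47 divisible by none of them.
By inclusion–exclusion: 47 − ⌊47/3⌋ − ⌊47/19⌋ + ⌊47/57⌋ = 30.

30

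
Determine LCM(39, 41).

1599

39 = 3 · 13; 41 = 41
max exponents: 3 · 13 · 41 = 1599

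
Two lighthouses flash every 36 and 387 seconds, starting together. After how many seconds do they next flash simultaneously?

36 = 2² · 3²; 387 = 3² · 43
max exponents: 2² · 3² · 43 = 1548

1548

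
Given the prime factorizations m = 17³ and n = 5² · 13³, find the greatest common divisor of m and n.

1

min exponent per shared prime: (none) = 1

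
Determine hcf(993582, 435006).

993582 = 2 · 3² · 17² · 191
435006 = 2 · 3² · 11 · 13³
Common: 2 · 3² = 18

18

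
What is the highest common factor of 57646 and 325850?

57646 = 2 · 19 · 37 · 41
325850 = 2 · 5² · 7³ · 19
Common: 2 · 19 = 38

38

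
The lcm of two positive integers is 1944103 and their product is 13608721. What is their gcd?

7

gcd·lcm = product, so gcd = 13608721/1944103 = 7.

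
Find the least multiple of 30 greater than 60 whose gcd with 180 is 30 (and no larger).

180 = 30·6. Any t with gcd(t, 180) = 30 is a multiple of 30, say 30s, with s coprime to 6.
Need s > 60/30, so s ≥ 3. First s ≥ 3 with gcd(s, 6) = 1 is s = 5. Thus t = 30·5 = 150.

150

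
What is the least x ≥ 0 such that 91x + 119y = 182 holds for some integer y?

Reduce mod 119: 91x ≡ 182 (mod 119). With g = gcd(91, 119) = 7 dividing 182, divide through: 13x ≡ 26 (mod 17).
Since gcd(13, 17) = 1, x ≡ 26·(13)⁻¹ ≡ 2 (mod 17). Smallest non-negative: 2.

2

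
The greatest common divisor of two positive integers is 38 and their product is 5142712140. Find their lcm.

For any two positive integers, gcd × lcm equals their product. Hence lcm = 5142712140 / 38 = 135334530.

135334530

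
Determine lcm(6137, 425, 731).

6597275

6137 = 17 · 19²; 425 = 5² · 17; 731 = 17 · 43
lcm takes max exponent of each prime: 5² · 17 · 19² · 43 = 6597275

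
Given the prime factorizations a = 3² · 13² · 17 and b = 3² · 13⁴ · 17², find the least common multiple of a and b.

max exponent per prime: 3² · 13⁴ · 17² = 74287161

74287161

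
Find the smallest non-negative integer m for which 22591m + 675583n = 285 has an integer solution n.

33673

Reduce mod 675583: 22591m ≡ 285 (mod 675583). With g = gcd(22591, 675583) = 19 dividing 285, divide through: 1189m ≡ 15 (mod 35557).
Since gcd(1189, 35557) = 1, m ≡ 15·(1189)⁻¹ ≡ 33673 (mod 35557). Smallest non-negative: 33673.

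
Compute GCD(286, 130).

26

Euclid: 286 = 2·130 + 26; 130 = 5·26 + 0. Last nonzero remainder: 26.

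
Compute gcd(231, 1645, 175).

231 = 3 · 7 · 11; 1645 = 5 · 7 · 47; 175 = 5² · 7
gcd takes min exponent of each prime: 7 = 7

7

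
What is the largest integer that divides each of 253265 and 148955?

5

Euclid: 253265 = 1·148955 + 104310; 148955 = 1·104310 + 44645; 104310 = 2·44645 + 15020; 44645 = 2·15020 + 14605; 15020 = 1·14605 + 415; 14605 = 35·415 + 80; 415 = 5·80 + 15; 80 = 5·15 + 5; 15 = 3·5 + 0. Last nonzero remainder: 5.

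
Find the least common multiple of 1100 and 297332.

gcd first: 297332 = 270·1100 + 332; 1100 = 3·332 + 104; 332 = 3·104 + 20; 104 = 5·20 + 4; 20 = 5·4 + 0 → gcd = 4
lcm = 1100·297332/gcd = 327065200/4 = 81766300

81766300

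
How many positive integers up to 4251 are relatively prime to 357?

2286

357 = 3·7·17. Inclusion–exclusion on these primes:
4251 − ⌊4251/3⌋ − ⌊4251/7⌋ − ⌊4251/17⌋ + ⌊4251/21⌋ + ⌊4251/51⌋ + ⌊4251/119⌋ − ⌊4251/357⌋ = 2286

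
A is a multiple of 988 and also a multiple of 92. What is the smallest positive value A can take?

22724

988 = 2² · 13 · 19; 92 = 2² · 23
max exponents: 2² · 13 · 19 · 23 = 22724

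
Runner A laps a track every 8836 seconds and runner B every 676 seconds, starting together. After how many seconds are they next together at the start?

gcd first: 8836 = 13·676 + 48; 676 = 14·48 + 4; 48 = 12·4 + 0 → gcd = 4
lcm = 8836·676/gcd = 5973136/4 = 1493284

1493284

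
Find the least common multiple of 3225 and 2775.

3225 = 3 · 5² · 43; 2775 = 3 · 5² · 37
max exponents: 3 · 5² · 37 · 43 = 119325

119325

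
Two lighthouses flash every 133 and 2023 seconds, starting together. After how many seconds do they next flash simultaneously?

133 = 7 · 19; 2023 = 7 · 17²
max exponents: 7 · 17² · 19 = 38437

38437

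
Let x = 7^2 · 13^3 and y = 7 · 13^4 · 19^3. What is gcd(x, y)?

min exponent per shared prime: 7 · 13^3 = 15379

15379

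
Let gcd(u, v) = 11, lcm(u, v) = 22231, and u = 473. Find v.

517

Using uv = gcd(u,v)·lcm(u,v) = 11·22231 = 244541, we get v = 244541/473 = 517.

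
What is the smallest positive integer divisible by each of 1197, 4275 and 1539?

269325

1197 = 3² · 7 · 19; 4275 = 3² · 5² · 19; 1539 = 3⁴ · 19
lcm takes max exponent of each prime: 3⁴ · 5² · 7 · 19 = 269325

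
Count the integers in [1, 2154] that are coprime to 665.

1400

665 = 5·7·19. Inclusion–exclusion on these primes:
2154 − ⌊2154/5⌋ − ⌊2154/7⌋ − ⌊2154/19⌋ + ⌊2154/35⌋ + ⌊2154/95⌋ + ⌊2154/133⌋ − ⌊2154/665⌋ = 1400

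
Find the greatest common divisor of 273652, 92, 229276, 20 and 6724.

273652 = 2² · 37 · 43²; 92 = 2² · 23; 229276 = 2² · 31 · 43²; 20 = 2² · 5; 6724 = 2² · 41²
gcd takes min exponent of each prime: 2² = 4

4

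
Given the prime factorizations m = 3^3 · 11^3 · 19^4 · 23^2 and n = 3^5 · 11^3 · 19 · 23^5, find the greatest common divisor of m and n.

min exponent per shared prime: 3^3 · 11^3 · 19 · 23^2 = 361202787

361202787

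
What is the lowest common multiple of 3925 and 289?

gcd first: 3925 = 13·289 + 168; 289 = 1·168 + 121; 168 = 1·121 + 47; 121 = 2·47 + 27; 47 = 1·27 + 20; 27 = 1·20 + 7; 20 = 2·7 + 6; 7 = 1·6 + 1; 6 = 6·1 + 0 → gcd = 1
lcm = 3925·289/gcd = 1134325/1 = 1134325

1134325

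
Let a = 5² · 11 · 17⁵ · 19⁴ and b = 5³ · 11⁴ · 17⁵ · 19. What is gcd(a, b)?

min exponent per shared prime: 5² · 11 · 17⁵ · 19 = 7418752825

7418752825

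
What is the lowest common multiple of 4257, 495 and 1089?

4257 = 3² · 11 · 43; 495 = 3² · 5 · 11; 1089 = 3² · 11²
lcm takes max exponent of each prime: 3² · 5 · 11² · 43 = 234135

234135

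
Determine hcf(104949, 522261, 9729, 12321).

9

104949 = 3³ · 13² · 23; 522261 = 3³ · 23 · 29²; 9729 = 3² · 23 · 47; 12321 = 3² · 37²
gcd takes min exponent of each prime: 3² = 9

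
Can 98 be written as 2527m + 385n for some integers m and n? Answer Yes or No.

Yes

gcd(2527, 385): 2527 = 6·385 + 217; 385 = 1·217 + 168; 217 = 1·168 + 49; 168 = 3·49 + 21; 49 = 2·21 + 7; 21 = 3·7 + 0 → 7
7 divides 98, so a solution exists.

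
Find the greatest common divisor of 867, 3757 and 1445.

gcd(867, 3757): 3757 = 4·867 + 289; 867 = 3·289 + 0 → 289
gcd(289, 1445): 1445 = 5·289 + 0 → 289

289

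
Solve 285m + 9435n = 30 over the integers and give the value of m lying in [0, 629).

596

Euclid: 9435 = 33·285 + 30; 285 = 9·30 + 15; 30 = 2·15 + 0 → gcd = 15; 30 = 15·2.
Back-substitution yields 285·(298) + 9435·(-9) = 15, so one solution is m = 298·2 = 596, n = -9·2 = -18.
Solutions in m differ by 9435/15 = 629; the one in [0, 629) is 596 mod 629 = 596.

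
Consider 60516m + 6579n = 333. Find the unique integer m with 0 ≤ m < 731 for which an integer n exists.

91

Reduce mod 6579: 60516m ≡ 333 (mod 6579). With g = gcd(60516, 6579) = 9 dividing 333, divide through: 6724m ≡ 37 (mod 731).
Since gcd(6724, 731) = 1, m ≡ 37·(6724)⁻¹ ≡ 91 (mod 731). Smallest non-negative: 91.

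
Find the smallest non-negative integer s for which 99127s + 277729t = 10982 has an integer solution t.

143

gcd(99127, 277729) = 289 (Euclid: 277729 = 2·99127 + 79475; 99127 = 1·79475 + 19652; 79475 = 4·19652 + 867; 19652 = 22·867 + 578; 867 = 1·578 + 289; 578 = 2·289 + 0), and 289 | 10982.
Extended Euclid: 99127·(-325) + 277729·(116) = 289. Scale by 38: s₀ = -12350.
General solution s = s₀ + 961k; reducing mod 961 gives s = 143 (and t = -51).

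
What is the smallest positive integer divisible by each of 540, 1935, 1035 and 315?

3738420

lcm(540, 1935) = 540·1935/gcd = 1044900/45 = 23220
lcm(23220, 1035) = 23220·1035/gcd = 24032700/45 = 534060
lcm(534060, 315) = 534060·315/gcd = 168228900/45 = 3738420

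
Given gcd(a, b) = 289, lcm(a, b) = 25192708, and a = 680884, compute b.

a·b = gcd·lcm = 289·25192708 = 7280692612, so b = 7280692612/680884 = 10693.

10693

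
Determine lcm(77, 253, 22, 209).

67298

77 = 7 · 11; 253 = 11 · 23; 22 = 2 · 11; 209 = 11 · 19
lcm takes max exponent of each prime: 2 · 7 · 11 · 19 · 23 = 67298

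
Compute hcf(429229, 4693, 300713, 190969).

gcd(429229, 4693): 429229 = 91·4693 + 2166; 4693 = 2·2166 + 361; 2166 = 6·361 + 0 → 361
gcd(361, 300713): 300713 = 833·361 + 0 → 361
gcd(361, 190969): 190969 = 529·361 + 0 → 361

361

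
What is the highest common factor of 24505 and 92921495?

Euclid: 92921495 = 3791·24505 + 23040; 24505 = 1·23040 + 1465; 23040 = 15·1465 + 1065; 1465 = 1·1065 + 400; 1065 = 2·400 + 265; 400 = 1·265 + 135; 265 = 1·135 + 130; 135 = 1·130 + 5; 130 = 26·5 + 0. Last nonzero remainder: 5.

5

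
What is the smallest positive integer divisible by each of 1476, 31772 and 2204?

1476 = 2² · 3² · 41; 31772 = 2² · 13² · 47; 2204 = 2² · 19 · 29
lcm takes max exponent of each prime: 2² · 3² · 13² · 19 · 29 · 41 · 47 = 6459851268

6459851268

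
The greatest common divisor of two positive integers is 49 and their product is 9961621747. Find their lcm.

203298403

gcd·lcm = product, so lcm = 9961621747/49 = 203298403.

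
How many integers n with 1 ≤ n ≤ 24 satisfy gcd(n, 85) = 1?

85 = 5·17. Inclusion–exclusion on these primes:
24 − ⌊24/5⌋ − ⌊24/17⌋ + ⌊24/85⌋ = 19

19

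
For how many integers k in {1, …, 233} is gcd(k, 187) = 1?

Prime factors of 187: 11, 17. Count integers ≤ 233 divisible by none of them.
By inclusion–exclusion: 233 − ⌊233/11⌋ − ⌊233/17⌋ + ⌊233/187⌋ = 200.

200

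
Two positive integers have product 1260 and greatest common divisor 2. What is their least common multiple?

630

Since gcd(p,q)·lcm(p,q) = pq, lcm = 1260/2 = 630.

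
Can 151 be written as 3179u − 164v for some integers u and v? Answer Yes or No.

By Bézout, 3179u − 164v = 151 has integer solutions iff gcd(3179, 164) | 151.
Euclid: 3179 = 19·164 + 63; 164 = 2·63 + 38; 63 = 1·38 + 25; 38 = 1·25 + 13; 25 = 1·13 + 12; 13 = 1·12 + 1; 12 = 12·1 + 0. gcd = 1; 151 mod 1 = 0. Yes.

Yes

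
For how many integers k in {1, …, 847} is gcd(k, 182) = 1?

182 = 2·7·13. Inclusion–exclusion on these primes:
847 − ⌊847/2⌋ − ⌊847/7⌋ − ⌊847/13⌋ + ⌊847/14⌋ + ⌊847/26⌋ + ⌊847/91⌋ − ⌊847/182⌋ = 335

335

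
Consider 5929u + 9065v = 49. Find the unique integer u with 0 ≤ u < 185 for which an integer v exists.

Reduce mod 9065: 5929u ≡ 49 (mod 9065). With g = gcd(5929, 9065) = 49 dividing 49, divide through: 121u ≡ 1 (mod 185).
Since gcd(121, 185) = 1, u ≡ 1·(121)⁻¹ ≡ 26 (mod 185). Smallest non-negative: 26.

26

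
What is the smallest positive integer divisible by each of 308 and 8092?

89012

308 = 2² · 7 · 11; 8092 = 2² · 7 · 17²
max exponents: 2² · 7 · 11 · 17² = 89012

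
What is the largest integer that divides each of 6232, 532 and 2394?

38

gcd(6232, 532): 6232 = 11·532 + 380; 532 = 1·380 + 152; 380 = 2·152 + 76; 152 = 2·76 + 0 → 76
gcd(76, 2394): 2394 = 31·76 + 38; 76 = 2·38 + 0 → 38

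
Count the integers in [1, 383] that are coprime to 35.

35 = 5·7. Inclusion–exclusion on these primes:
383 − ⌊383/5⌋ − ⌊383/7⌋ + ⌊383/35⌋ = 263

263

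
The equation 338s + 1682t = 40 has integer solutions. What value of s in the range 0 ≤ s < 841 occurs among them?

gcd(338, 1682) = 2 (Euclid: 1682 = 4·338 + 330; 338 = 1·330 + 8; 330 = 41·8 + 2; 8 = 4·2 + 0), and 2 | 40.
Extended Euclid: 338·(-209) + 1682·(42) = 2. Scale by 20: s₀ = -4180.
General solution s = s₀ + 841k; reducing mod 841 gives s = 25 (and t = -5).

25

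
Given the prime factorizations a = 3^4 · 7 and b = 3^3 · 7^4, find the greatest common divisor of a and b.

189

min exponent per shared prime: 3^3 · 7 = 189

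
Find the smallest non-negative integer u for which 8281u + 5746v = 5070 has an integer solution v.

2

Euclid: 8281 = 1·5746 + 2535; 5746 = 2·2535 + 676; 2535 = 3·676 + 507; 676 = 1·507 + 169; 507 = 3·169 + 0 → gcd = 169; 5070 = 169·30.
Back-substitution yields 8281·(-9) + 5746·(13) = 169, so one solution is u = -9·30 = -270, v = 13·30 = 390.
Solutions in u differ by 5746/169 = 34; the one in [0, 34) is -270 mod 34 = 2.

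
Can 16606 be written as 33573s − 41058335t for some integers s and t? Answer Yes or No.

By Bézout, 33573s − 41058335t = 16606 has integer solutions iff gcd(33573, 41058335) | 16606.
Euclid: 41058335 = 1222·33573 + 32129; 33573 = 1·32129 + 1444; 32129 = 22·1444 + 361; 1444 = 4·361 + 0. gcd = 361; 16606 mod 361 = 0. Yes.

Yes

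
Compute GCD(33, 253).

33 = 3 · 11
253 = 11 · 23
Common: 11 = 11

11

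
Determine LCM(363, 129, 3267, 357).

16717239

lcm(363, 129) = 363·129/gcd = 46827/3 = 15609
lcm(15609, 3267) = 15609·3267/gcd = 50994603/363 = 140481
lcm(140481, 357) = 140481·357/gcd = 50151717/3 = 16717239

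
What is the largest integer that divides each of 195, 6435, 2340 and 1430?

gcd(195, 6435): 6435 = 33·195 + 0 → 195
gcd(195, 2340): 2340 = 12·195 + 0 → 195
gcd(195, 1430): 1430 = 7·195 + 65; 195 = 3·65 + 0 → 65

65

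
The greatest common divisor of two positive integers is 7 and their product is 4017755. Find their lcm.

Since gcd(u,v)·lcm(u,v) = uv, lcm = 4017755/7 = 573965.

573965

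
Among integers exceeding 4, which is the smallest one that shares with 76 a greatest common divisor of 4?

76 = 4·19. Any x with gcd(x, 76) = 4 is a multiple of 4, say 4s, with s coprime to 19.
Need s > 4/4, so s ≥ 2. First s ≥ 2 with gcd(s, 19) = 1 is s = 2. Thus x = 4·2 = 8.

8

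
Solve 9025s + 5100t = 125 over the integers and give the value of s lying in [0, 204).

gcd(9025, 5100) = 25 (Euclid: 9025 = 1·5100 + 3925; 5100 = 1·3925 + 1175; 3925 = 3·1175 + 400; 1175 = 2·400 + 375; 400 = 1·375 + 25; 375 = 15·25 + 0), and 25 | 125.
Extended Euclid: 9025·(13) + 5100·(-23) = 25. Scale by 5: s₀ = 65.
General solution s = s₀ + 204k; reducing mod 204 gives s = 65 (and t = -115).

65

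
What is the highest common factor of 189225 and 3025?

25

Euclid: 189225 = 62·3025 + 1675; 3025 = 1·1675 + 1350; 1675 = 1·1350 + 325; 1350 = 4·325 + 50; 325 = 6·50 + 25; 50 = 2·25 + 0. Last nonzero remainder: 25.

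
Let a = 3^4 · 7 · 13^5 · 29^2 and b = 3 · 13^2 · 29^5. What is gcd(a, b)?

426387

min exponent per shared prime: 3 · 13^2 · 29^2 = 426387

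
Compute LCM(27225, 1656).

5009400

27225 = 3² · 5² · 11²; 1656 = 2³ · 3² · 23
max exponents: 2³ · 3² · 5² · 11² · 23 = 5009400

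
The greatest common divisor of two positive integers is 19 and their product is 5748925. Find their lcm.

302575

For any two positive integers, gcd × lcm equals their product. Hence lcm = 5748925 / 19 = 302575.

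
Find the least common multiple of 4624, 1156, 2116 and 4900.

2996467600

lcm(4624, 1156) = 4624·1156/gcd = 5345344/1156 = 4624
lcm(4624, 2116) = 4624·2116/gcd = 9784384/4 = 2446096
lcm(2446096, 4900) = 2446096·4900/gcd = 11985870400/4 = 2996467600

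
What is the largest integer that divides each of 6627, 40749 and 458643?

gcd(6627, 40749): 40749 = 6·6627 + 987; 6627 = 6·987 + 705; 987 = 1·705 + 282; 705 = 2·282 + 141; 282 = 2·141 + 0 → 141
gcd(141, 458643): 458643 = 3252·141 + 111; 141 = 1·111 + 30; 111 = 3·30 + 21; 30 = 1·21 + 9; 21 = 2·9 + 3; 9 = 3·3 + 0 → 3

3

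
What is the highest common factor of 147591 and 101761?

1

147591 = 3² · 23² · 31
101761 = 11² · 29²
Common: 1 = 1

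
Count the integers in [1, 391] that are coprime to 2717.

310

2717 = 11·13·19. Inclusion–exclusion on these primes:
391 − ⌊391/11⌋ − ⌊391/13⌋ − ⌊391/19⌋ + ⌊391/143⌋ + ⌊391/209⌋ + ⌊391/247⌋ − ⌊391/2717⌋ = 310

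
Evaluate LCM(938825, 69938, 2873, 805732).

lcm(938825, 69938) = 938825·69938/gcd = 65659542850/17 = 3862326050
lcm(3862326050, 2873) = 3862326050·2873/gcd = 11096462741650/17 = 652733102450
lcm(652733102450, 805732) = 652733102450·805732/gcd = 525927948103243400/578 = 909909944815300

909909944815300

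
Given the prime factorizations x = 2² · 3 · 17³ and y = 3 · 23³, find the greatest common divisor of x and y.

3

min exponent per shared prime: 3 = 3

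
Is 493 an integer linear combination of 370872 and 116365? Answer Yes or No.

gcd(370872, 116365): 370872 = 3·116365 + 21777; 116365 = 5·21777 + 7480; 21777 = 2·7480 + 6817; 7480 = 1·6817 + 663; 6817 = 10·663 + 187; 663 = 3·187 + 102; 187 = 1·102 + 85; 102 = 1·85 + 17; 85 = 5·17 + 0 → 17
17 divides 493, so a solution exists.

Yes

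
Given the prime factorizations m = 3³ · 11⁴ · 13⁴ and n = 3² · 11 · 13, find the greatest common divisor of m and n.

min exponent per shared prime: 3² · 11 · 13 = 1287

1287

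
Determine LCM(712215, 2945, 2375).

lcm(712215, 2945) = 712215·2945/gcd = 2097473175/95 = 22078665
lcm(22078665, 2375) = 22078665·2375/gcd = 52436829375/95 = 551966625

551966625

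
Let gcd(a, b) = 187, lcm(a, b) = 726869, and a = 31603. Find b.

4301

Using ab = gcd(a,b)·lcm(a,b) = 187·726869 = 135924503, we get b = 135924503/31603 = 4301.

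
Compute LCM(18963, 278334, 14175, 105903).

18963 = 3² · 7² · 43; 278334 = 2 · 3² · 7 · 47²; 14175 = 3⁴ · 5² · 7; 105903 = 3² · 7 · 41²
lcm takes max exponent of each prime: 2 · 3⁴ · 5² · 7² · 41² · 43 · 47² = 31687136022150

31687136022150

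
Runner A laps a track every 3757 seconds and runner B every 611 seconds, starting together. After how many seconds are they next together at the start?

176579

gcd first: 3757 = 6·611 + 91; 611 = 6·91 + 65; 91 = 1·65 + 26; 65 = 2·26 + 13; 26 = 2·13 + 0 → gcd = 13
lcm = 3757·611/gcd = 2295527/13 = 176579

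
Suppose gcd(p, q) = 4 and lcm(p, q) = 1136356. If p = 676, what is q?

6724

Using pq = gcd(p,q)·lcm(p,q) = 4·1136356 = 4545424, we get q = 4545424/676 = 6724.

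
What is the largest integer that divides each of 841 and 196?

Euclid: 841 = 4·196 + 57; 196 = 3·57 + 25; 57 = 2·25 + 7; 25 = 3·7 + 4; 7 = 1·4 + 3; 4 = 1·3 + 1; 3 = 3·1 + 0. Last nonzero remainder: 1.

1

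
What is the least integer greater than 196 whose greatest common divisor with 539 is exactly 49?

gcd(k, 539) = 49 forces 49 | k; write k = 49s. Then gcd(49s, 49·11) = 49·gcd(s, 11), so need gcd(s, 11) = 1.
49s > 196 gives s ≥ 5. The least s ≥ 5 coprime to 11 is 5, so k = 49·5 = 245.

245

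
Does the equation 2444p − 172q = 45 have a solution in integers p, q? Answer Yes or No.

No

gcd(2444, 172): 2444 = 14·172 + 36; 172 = 4·36 + 28; 36 = 1·28 + 8; 28 = 3·8 + 4; 8 = 2·4 + 0 → 4
4 does not divide 45, so a solution does not exist.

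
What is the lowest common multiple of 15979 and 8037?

6759117

gcd first: 15979 = 1·8037 + 7942; 8037 = 1·7942 + 95; 7942 = 83·95 + 57; 95 = 1·57 + 38; 57 = 1·38 + 19; 38 = 2·19 + 0 → gcd = 19
lcm = 15979·8037/gcd = 128423223/19 = 6759117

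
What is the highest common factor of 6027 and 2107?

Euclid: 6027 = 2·2107 + 1813; 2107 = 1·1813 + 294; 1813 = 6·294 + 49; 294 = 6·49 + 0. Last nonzero remainder: 49.

49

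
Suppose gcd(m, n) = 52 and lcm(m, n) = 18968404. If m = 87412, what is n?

11284

Using mn = gcd(m,n)·lcm(m,n) = 52·18968404 = 986357008, we get n = 986357008/87412 = 11284.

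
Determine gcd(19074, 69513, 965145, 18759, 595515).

3

19074 = 2 · 3 · 11 · 17²; 69513 = 3 · 17 · 29 · 47; 965145 = 3 · 5 · 37² · 47; 18759 = 3 · 13² · 37; 595515 = 3 · 5 · 29 · 37²
gcd takes min exponent of each prime: 3 = 3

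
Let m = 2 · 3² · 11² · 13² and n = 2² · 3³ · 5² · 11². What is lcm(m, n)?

55212300

max exponent per prime: 2² · 3³ · 5² · 11² · 13² = 55212300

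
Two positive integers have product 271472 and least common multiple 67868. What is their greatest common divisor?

4

From gcd × lcm = uv: gcd = 271472 / 67868 = 4.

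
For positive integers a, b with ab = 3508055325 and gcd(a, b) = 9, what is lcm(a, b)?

Since gcd(a,b)·lcm(a,b) = ab, lcm = 3508055325/9 = 389783925.

389783925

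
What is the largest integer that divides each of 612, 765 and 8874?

153

612 = 2² · 3² · 17; 765 = 3² · 5 · 17; 8874 = 2 · 3² · 17 · 29
gcd takes min exponent of each prime: 3² · 17 = 153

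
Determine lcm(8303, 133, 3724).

1627388

lcm(8303, 133) = 8303·133/gcd = 1104299/19 = 58121
lcm(58121, 3724) = 58121·3724/gcd = 216442604/133 = 1627388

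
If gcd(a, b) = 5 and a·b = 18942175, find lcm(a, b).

Since gcd(a,b)·lcm(a,b) = ab, lcm = 18942175/5 = 3788435.

3788435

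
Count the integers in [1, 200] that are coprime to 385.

385 = 5·7·11. Inclusion–exclusion on these primes:
200 − ⌊200/5⌋ − ⌊200/7⌋ − ⌊200/11⌋ + ⌊200/35⌋ + ⌊200/55⌋ + ⌊200/77⌋ − ⌊200/385⌋ = 124

124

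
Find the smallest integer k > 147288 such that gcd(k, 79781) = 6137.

gcd(k, 79781) = 6137 forces 6137 | k; write k = 6137s. Then gcd(6137s, 6137·13) = 6137·gcd(s, 13), so need gcd(s, 13) = 1.
6137s > 147288 gives s ≥ 25. The least s ≥ 25 coprime to 13 is 25, so k = 6137·25 = 153425.

153425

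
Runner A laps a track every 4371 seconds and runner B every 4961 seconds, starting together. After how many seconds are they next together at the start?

21684531

gcd first: 4961 = 1·4371 + 590; 4371 = 7·590 + 241; 590 = 2·241 + 108; 241 = 2·108 + 25; 108 = 4·25 + 8; 25 = 3·8 + 1; 8 = 8·1 + 0 → gcd = 1
lcm = 4371·4961/gcd = 21684531/1 = 21684531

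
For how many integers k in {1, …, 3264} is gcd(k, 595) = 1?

Prime factors of 595: 5, 7, 17. Count integers ≤ 3264 divisible by none of them.
By inclusion–exclusion: 3264 − ⌊3264/5⌋ − ⌊3264/7⌋ − ⌊3264/17⌋ + ⌊3264/35⌋ + ⌊3264/85⌋ + ⌊3264/119⌋ − ⌊3264/595⌋ = 2107.

2107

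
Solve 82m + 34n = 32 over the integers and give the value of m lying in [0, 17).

Euclid: 82 = 2·34 + 14; 34 = 2·14 + 6; 14 = 2·6 + 2; 6 = 3·2 + 0 → gcd = 2; 32 = 2·16.
Back-substitution yields 82·(5) + 34·(-12) = 2, so one solution is m = 5·16 = 80, n = -12·16 = -192.
Solutions in m differ by 34/2 = 17; the one in [0, 17) is 80 mod 17 = 12.

12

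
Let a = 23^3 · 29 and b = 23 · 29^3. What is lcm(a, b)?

max exponent per prime: 23^3 · 29^3 = 296740963

296740963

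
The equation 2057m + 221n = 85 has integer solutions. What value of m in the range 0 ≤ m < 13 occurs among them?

11

gcd(2057, 221) = 17 (Euclid: 2057 = 9·221 + 68; 221 = 3·68 + 17; 68 = 4·17 + 0), and 17 | 85.
Extended Euclid: 2057·(-3) + 221·(28) = 17. Scale by 5: m₀ = -15.
General solution m = m₀ + 13t; reducing mod 13 gives m = 11 (and n = -102).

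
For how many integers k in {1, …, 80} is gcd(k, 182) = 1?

31

Prime factors of 182: 2, 7, 13. Count integers ≤ 80 divisible by none of them.
By inclusion–exclusion: 80 − ⌊80/2⌋ − ⌊80/7⌋ − ⌊80/13⌋ + ⌊80/14⌋ + ⌊80/26⌋ + ⌊80/91⌋ − ⌊80/182⌋ = 31.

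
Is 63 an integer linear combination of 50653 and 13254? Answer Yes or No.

Yes

By Bézout, 50653u + 13254v = 63 has integer solutions iff gcd(50653, 13254) | 63.
Euclid: 50653 = 3·13254 + 10891; 13254 = 1·10891 + 2363; 10891 = 4·2363 + 1439; 2363 = 1·1439 + 924; 1439 = 1·924 + 515; 924 = 1·515 + 409; 515 = 1·409 + 106; 409 = 3·106 + 91; 106 = 1·91 + 15; 91 = 6·15 + 1; 15 = 15·1 + 0. gcd = 1; 63 mod 1 = 0. Yes.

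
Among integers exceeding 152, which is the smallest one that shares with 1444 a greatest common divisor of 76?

228

gcd(a, 1444) = 76 forces 76 | a; write a = 76s. Then gcd(76s, 76·19) = 76·gcd(s, 19), so need gcd(s, 19) = 1.
76s > 152 gives s ≥ 3. The least s ≥ 3 coprime to 19 is 3, so a = 76·3 = 228.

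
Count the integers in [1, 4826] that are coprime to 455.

455 = 5·7·13. Inclusion–exclusion on these primes:
4826 − ⌊4826/5⌋ − ⌊4826/7⌋ − ⌊4826/13⌋ + ⌊4826/35⌋ + ⌊4826/65⌋ + ⌊4826/91⌋ − ⌊4826/455⌋ = 3055

3055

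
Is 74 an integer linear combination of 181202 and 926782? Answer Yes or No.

gcd(181202, 926782): 926782 = 5·181202 + 20772; 181202 = 8·20772 + 15026; 20772 = 1·15026 + 5746; 15026 = 2·5746 + 3534; 5746 = 1·3534 + 2212; 3534 = 1·2212 + 1322; 2212 = 1·1322 + 890; 1322 = 1·890 + 432; 890 = 2·432 + 26; 432 = 16·26 + 16; 26 = 1·16 + 10; 16 = 1·10 + 6; 10 = 1·6 + 4; 6 = 1·4 + 2; 4 = 2·2 + 0 → 2
2 divides 74, so a solution exists.

Yes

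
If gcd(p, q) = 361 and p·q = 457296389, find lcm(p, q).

1266749

Since gcd(p,q)·lcm(p,q) = pq, lcm = 457296389/361 = 1266749.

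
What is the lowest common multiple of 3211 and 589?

99541

3211 = 13² · 19; 589 = 19 · 31
max exponents: 13² · 19 · 31 = 99541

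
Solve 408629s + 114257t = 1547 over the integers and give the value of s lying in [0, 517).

Euclid: 408629 = 3·114257 + 65858; 114257 = 1·65858 + 48399; 65858 = 1·48399 + 17459; 48399 = 2·17459 + 13481; 17459 = 1·13481 + 3978; 13481 = 3·3978 + 1547; 3978 = 2·1547 + 884; 1547 = 1·884 + 663; 884 = 1·663 + 221; 663 = 3·221 + 0 → gcd = 221; 1547 = 221·7.
Back-substitution yields 408629·(144) + 114257·(-515) = 221, so one solution is s = 144·7 = 1008, t = -515·7 = -3605.
Solutions in s differ by 114257/221 = 517; the one in [0, 517) is 1008 mod 517 = 491.

491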